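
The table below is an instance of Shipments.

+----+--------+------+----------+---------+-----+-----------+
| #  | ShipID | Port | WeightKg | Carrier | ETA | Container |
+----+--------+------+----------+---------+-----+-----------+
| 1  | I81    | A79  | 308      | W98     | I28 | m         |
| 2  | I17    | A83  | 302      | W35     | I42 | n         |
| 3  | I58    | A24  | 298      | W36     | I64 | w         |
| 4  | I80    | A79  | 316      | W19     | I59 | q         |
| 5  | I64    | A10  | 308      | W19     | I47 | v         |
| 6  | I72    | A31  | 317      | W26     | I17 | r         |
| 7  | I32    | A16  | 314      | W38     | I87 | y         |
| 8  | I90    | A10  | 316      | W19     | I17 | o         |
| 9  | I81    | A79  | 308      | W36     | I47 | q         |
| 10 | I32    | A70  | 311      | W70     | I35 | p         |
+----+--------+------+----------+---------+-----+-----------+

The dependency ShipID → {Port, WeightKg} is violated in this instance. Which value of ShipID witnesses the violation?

I32

ShipID=I81: rows 1, 9 → {Port,WeightKg} = (A79, 308), (A79, 308) ✓
ShipID=I17: row 2 → {Port,WeightKg} = (A83, 302) ✓
ShipID=I58: row 3 → {Port,WeightKg} = (A24, 298) ✓
ShipID=I80: row 4 → {Port,WeightKg} = (A79, 316) ✓
ShipID=I64: row 5 → {Port,WeightKg} = (A10, 308) ✓
ShipID=I72: row 6 → {Port,WeightKg} = (A31, 317) ✓
ShipID=I32: rows 7, 10 → {Port,WeightKg} takes values {(A16, 314), (A70, 311)} — violation
ShipID=I90: row 8 → {Port,WeightKg} = (A10, 316) ✓
The only ShipID value with inconsistent RHS is ShipID=I32.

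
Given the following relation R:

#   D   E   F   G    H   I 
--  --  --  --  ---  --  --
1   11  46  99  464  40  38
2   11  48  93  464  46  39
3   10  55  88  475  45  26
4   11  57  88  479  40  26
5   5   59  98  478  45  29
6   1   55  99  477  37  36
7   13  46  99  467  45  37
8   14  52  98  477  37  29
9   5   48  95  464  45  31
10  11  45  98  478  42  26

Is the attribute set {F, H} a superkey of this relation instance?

All 10 rows have distinct {F, H} values, so {F, H} → (all attributes) holds and {F, H} is a superkey.

Yes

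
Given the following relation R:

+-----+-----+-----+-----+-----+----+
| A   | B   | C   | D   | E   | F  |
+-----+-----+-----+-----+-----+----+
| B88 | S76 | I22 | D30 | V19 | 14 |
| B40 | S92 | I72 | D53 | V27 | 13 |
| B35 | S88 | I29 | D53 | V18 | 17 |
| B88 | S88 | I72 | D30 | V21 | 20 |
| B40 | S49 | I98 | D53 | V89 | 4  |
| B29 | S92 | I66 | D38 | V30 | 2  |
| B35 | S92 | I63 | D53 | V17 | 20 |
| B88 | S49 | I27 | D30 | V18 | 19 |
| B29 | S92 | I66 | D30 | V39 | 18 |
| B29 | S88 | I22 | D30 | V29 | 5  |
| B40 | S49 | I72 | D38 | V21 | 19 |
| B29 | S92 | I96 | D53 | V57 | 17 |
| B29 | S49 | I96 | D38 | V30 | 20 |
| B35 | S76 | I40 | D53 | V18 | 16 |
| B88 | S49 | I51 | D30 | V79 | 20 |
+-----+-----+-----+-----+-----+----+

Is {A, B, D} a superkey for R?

Two distinct rows share (A=B88, B=S49, D=D30), so {A, B, D} does not determine every attribute — not a superkey.

No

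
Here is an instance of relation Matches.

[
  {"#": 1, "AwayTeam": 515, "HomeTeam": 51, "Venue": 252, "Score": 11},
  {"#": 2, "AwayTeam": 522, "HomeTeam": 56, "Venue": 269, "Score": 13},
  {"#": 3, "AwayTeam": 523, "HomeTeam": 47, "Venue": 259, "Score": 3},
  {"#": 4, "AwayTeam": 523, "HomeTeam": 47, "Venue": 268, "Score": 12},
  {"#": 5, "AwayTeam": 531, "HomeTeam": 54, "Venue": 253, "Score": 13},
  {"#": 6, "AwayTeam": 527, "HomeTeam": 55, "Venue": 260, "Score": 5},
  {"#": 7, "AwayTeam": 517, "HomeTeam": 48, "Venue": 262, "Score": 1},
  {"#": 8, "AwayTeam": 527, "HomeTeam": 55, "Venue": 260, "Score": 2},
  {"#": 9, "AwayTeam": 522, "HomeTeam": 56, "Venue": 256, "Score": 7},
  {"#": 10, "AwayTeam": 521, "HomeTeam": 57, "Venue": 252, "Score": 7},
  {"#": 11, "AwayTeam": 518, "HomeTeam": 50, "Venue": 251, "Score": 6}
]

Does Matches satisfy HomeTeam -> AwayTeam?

HomeTeam=51: row 1 → AwayTeam = 515 ✓
HomeTeam=56: rows 2, 9 → AwayTeam = 522, 522 ✓
HomeTeam=47: rows 3, 4 → AwayTeam = 523, 523 ✓
HomeTeam=54: row 5 → AwayTeam = 531 ✓
HomeTeam=55: rows 6, 8 → AwayTeam = 527, 527 ✓
HomeTeam=48: row 7 → AwayTeam = 517 ✓
HomeTeam=57: row 10 → AwayTeam = 521 ✓
HomeTeam=50: row 11 → AwayTeam = 518 ✓
Every HomeTeam value is associated with a single AwayTeam value, so HomeTeam -> AwayTeam holds.

Yes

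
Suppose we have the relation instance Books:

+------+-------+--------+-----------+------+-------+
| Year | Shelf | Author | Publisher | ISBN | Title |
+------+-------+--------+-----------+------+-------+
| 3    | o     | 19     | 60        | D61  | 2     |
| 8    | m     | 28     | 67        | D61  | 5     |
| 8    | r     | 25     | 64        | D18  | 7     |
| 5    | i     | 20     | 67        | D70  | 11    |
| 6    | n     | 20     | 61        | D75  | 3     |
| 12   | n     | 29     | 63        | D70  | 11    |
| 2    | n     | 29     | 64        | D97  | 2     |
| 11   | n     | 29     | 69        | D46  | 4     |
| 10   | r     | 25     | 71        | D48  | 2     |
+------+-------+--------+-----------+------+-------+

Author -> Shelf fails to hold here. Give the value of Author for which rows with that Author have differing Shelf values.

20

Author=19: 1 row → Shelf = o ✓
Author=28: 1 row → Shelf = m ✓
Author=25: 2 rows → Shelf = r, r ✓
Author=20: 2 rows → Shelf takes values {i, n} — violation
Author=29: 3 rows → Shelf = n, n, n ✓
The only Author value with inconsistent Shelf is Author=20.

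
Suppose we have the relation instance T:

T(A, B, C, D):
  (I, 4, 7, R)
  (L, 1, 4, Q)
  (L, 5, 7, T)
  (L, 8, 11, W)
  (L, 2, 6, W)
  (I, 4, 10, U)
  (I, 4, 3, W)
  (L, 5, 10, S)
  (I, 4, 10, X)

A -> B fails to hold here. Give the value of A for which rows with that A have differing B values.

A=I: 4 rows → B = 4, 4, 4, 4 ✓
A=L: 5 rows → B takes values {1, 5, 8, 2} — violation
The only A value with inconsistent B is A=L.

L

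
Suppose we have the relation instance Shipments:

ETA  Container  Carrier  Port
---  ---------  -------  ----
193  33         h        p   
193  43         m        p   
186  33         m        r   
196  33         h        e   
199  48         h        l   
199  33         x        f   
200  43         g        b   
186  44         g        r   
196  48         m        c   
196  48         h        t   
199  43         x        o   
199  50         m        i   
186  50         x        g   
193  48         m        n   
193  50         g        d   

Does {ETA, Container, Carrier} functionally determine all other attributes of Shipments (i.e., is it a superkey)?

Yes

All 15 rows have distinct {ETA, Container, Carrier} values, so {ETA, Container, Carrier} → (all attributes) holds and {ETA, Container, Carrier} is a superkey.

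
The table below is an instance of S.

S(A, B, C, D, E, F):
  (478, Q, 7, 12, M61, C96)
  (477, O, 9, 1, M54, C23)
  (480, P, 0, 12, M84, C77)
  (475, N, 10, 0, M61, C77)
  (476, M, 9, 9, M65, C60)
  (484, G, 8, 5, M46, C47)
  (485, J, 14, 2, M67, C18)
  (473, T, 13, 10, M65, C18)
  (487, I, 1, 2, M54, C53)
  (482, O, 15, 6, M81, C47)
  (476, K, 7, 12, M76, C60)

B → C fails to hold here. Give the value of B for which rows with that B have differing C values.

O

B=Q: 1 row → C = 7 ✓
B=O: 2 rows → C takes values {9, 15} — violation
B=P: 1 row → C = 0 ✓
B=N: 1 row → C = 10 ✓
B=M: 1 row → C = 9 ✓
B=G: 1 row → C = 8 ✓
B=J: 1 row → C = 14 ✓
B=T: 1 row → C = 13 ✓
B=I: 1 row → C = 1 ✓
B=K: 1 row → C = 7 ✓
The only B value with inconsistent C is B=O.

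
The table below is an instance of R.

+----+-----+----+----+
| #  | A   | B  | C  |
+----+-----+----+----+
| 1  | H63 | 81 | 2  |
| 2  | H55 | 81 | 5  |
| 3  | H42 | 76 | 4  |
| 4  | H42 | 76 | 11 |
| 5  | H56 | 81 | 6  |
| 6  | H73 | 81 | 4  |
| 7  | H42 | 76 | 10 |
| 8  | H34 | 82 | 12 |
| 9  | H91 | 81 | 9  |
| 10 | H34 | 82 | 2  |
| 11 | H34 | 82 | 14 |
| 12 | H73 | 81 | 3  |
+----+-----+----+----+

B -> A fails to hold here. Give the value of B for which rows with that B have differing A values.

B=81: rows 1, 2, 5, 6, 9, 12 → A takes values {H63, H55, H56, H73, H91} — violation
B=76: rows 3, 4, 7 → A = H42, H42, H42 ✓
B=82: rows 8, 10, 11 → A = H34, H34, H34 ✓
The only B value with inconsistent A is B=81.

81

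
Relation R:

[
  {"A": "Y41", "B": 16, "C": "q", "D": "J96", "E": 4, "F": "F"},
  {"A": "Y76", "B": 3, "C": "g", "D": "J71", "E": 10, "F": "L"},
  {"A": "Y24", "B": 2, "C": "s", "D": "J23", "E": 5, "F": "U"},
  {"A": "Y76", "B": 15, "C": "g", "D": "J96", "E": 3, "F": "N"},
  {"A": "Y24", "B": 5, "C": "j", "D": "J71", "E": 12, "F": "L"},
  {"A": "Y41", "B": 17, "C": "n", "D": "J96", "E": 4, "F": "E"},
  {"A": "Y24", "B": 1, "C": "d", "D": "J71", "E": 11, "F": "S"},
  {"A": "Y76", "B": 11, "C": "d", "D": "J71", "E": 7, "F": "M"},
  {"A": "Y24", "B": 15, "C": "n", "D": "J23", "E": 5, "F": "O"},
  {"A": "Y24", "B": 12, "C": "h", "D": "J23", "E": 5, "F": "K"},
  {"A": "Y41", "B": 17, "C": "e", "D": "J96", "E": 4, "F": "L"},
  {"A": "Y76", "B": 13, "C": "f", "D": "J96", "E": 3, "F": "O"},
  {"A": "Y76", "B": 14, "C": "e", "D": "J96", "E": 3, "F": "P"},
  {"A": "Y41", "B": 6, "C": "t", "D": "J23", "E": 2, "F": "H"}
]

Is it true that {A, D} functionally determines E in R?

(A=Y41, D=J96): 3 rows → E = 4, 4, 4 ✓
(A=Y76, D=J71): 2 rows → E takes values {10, 7} — violation
(A=Y24, D=J23): 3 rows → E = 5, 5, 5 ✓
(A=Y76, D=J96): 3 rows → E = 3, 3, 3 ✓
(A=Y24, D=J71): 2 rows → E takes values {12, 11} — violation
(A=Y41, D=J23): 1 row → E = 2 ✓
Two rows agree on {A, D} but differ on E, so {A, D} → E does not hold.

No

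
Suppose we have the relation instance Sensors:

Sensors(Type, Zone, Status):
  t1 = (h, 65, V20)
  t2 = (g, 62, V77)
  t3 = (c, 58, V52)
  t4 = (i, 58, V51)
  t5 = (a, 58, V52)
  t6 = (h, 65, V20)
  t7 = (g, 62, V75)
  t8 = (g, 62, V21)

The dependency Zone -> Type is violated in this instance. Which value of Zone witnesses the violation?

58

Zone=65: rows 1, 6 → Type = h, h ✓
Zone=62: rows 2, 7, 8 → Type = g, g, g ✓
Zone=58: rows 3, 4, 5 → Type takes values {c, i, a} — violation
The only Zone value with inconsistent Type is Zone=58.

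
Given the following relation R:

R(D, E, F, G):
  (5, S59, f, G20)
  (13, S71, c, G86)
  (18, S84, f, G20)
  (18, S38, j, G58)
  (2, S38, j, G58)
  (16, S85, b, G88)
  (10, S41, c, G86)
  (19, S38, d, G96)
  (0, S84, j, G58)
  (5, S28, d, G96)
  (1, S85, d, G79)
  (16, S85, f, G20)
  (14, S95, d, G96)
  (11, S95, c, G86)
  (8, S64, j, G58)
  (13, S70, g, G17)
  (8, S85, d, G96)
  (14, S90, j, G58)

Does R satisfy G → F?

Yes

G=G20: 3 rows → F = f, f, f ✓
G=G86: 3 rows → F = c, c, c ✓
G=G58: 5 rows → F = j, j, j, j, j ✓
G=G88: 1 row → F = b ✓
G=G96: 4 rows → F = d, d, d, d ✓
G=G79: 1 row → F = d ✓
G=G17: 1 row → F = g ✓
Every G value is associated with a single F value, so G → F holds.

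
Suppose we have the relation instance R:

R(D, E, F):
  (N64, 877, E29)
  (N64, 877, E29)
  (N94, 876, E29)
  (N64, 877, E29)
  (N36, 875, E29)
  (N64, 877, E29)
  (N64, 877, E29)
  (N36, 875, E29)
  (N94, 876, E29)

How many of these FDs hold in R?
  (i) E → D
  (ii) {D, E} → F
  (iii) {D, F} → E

(i) E → D: every LHS value maps to a single RHS value — holds.
(ii) {D, E} → F: every LHS value maps to a single RHS value — holds.
(iii) {D, F} → E: every LHS value maps to a single RHS value — holds.
3 of the 3 dependencies hold.

3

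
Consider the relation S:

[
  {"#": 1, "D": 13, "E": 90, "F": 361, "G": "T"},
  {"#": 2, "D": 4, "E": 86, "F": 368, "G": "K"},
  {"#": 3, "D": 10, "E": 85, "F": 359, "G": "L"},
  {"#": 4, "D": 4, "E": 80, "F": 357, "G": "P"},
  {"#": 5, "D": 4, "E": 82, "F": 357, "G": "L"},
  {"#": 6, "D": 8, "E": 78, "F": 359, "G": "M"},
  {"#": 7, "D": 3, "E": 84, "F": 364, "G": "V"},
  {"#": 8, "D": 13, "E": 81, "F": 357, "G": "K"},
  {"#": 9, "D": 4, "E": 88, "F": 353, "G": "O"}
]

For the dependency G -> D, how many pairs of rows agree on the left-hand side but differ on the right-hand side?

2

G=K: violating pairs (2,8) — 1 pair.
G=L: violating pairs (3,5) — 1 pair.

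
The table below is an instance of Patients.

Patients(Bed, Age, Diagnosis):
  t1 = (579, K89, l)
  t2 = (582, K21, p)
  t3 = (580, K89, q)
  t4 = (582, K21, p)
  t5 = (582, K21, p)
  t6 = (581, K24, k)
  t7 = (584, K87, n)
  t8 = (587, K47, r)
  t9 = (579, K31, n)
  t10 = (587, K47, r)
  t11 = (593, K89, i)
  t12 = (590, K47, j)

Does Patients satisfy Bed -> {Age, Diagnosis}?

No

Bed=579: rows 1, 9 → {Age,Diagnosis} takes values {(K89, l), (K31, n)} — violation
Bed=582: rows 2, 4, 5 → {Age,Diagnosis} = (K21, p), (K21, p), (K21, p) ✓
Bed=580: row 3 → {Age,Diagnosis} = (K89, q) ✓
Bed=581: row 6 → {Age,Diagnosis} = (K24, k) ✓
Bed=584: row 7 → {Age,Diagnosis} = (K87, n) ✓
Bed=587: rows 8, 10 → {Age,Diagnosis} = (K47, r), (K47, r) ✓
Bed=593: row 11 → {Age,Diagnosis} = (K89, i) ✓
Bed=590: row 12 → {Age,Diagnosis} = (K47, j) ✓
Two rows agree on Bed but differ on {Age, Diagnosis}, so Bed -> {Age, Diagnosis} does not hold.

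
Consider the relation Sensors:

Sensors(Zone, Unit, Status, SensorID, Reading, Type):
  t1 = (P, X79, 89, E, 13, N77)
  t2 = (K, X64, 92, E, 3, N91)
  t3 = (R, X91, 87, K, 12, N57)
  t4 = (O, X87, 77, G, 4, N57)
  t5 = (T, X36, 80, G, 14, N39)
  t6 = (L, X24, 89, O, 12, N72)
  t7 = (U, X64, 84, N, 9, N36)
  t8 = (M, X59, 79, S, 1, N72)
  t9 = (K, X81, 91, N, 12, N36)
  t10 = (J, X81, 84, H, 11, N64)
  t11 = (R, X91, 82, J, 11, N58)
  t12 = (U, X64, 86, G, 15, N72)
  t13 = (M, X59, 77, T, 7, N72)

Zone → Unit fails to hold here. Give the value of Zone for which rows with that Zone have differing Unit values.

Zone=P: row 1 → Unit = X79 ✓
Zone=K: rows 2, 9 → Unit takes values {X64, X81} — violation
Zone=R: rows 3, 11 → Unit = X91, X91 ✓
Zone=O: row 4 → Unit = X87 ✓
Zone=T: row 5 → Unit = X36 ✓
Zone=L: row 6 → Unit = X24 ✓
Zone=U: rows 7, 12 → Unit = X64, X64 ✓
Zone=M: rows 8, 13 → Unit = X59, X59 ✓
Zone=J: row 10 → Unit = X81 ✓
The only Zone value with inconsistent Unit is Zone=K.

K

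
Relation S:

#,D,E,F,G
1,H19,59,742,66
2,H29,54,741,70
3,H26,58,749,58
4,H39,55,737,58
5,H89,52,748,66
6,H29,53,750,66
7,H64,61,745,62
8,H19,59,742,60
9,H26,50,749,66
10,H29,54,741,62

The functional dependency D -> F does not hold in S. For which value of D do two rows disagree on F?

D=H19: rows 1, 8 → F = 742, 742 ✓
D=H29: rows 2, 6, 10 → F takes values {741, 750} — violation
D=H26: rows 3, 9 → F = 749, 749 ✓
D=H39: row 4 → F = 737 ✓
D=H89: row 5 → F = 748 ✓
D=H64: row 7 → F = 745 ✓
The only D value with inconsistent F is D=H29.

H29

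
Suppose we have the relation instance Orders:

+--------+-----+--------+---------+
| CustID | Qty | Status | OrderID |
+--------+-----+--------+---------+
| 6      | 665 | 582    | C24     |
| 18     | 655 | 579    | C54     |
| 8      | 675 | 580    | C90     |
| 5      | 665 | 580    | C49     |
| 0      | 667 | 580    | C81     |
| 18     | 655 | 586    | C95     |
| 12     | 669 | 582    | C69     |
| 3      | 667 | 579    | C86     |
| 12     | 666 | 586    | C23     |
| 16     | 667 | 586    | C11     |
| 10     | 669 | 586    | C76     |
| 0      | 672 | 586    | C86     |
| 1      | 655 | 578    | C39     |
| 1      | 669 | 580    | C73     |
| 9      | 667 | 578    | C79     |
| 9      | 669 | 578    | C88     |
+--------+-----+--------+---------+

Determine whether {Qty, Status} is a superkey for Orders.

Yes

All 16 rows have distinct {Qty, Status} values, so {Qty, Status} → (all attributes) holds and {Qty, Status} is a superkey.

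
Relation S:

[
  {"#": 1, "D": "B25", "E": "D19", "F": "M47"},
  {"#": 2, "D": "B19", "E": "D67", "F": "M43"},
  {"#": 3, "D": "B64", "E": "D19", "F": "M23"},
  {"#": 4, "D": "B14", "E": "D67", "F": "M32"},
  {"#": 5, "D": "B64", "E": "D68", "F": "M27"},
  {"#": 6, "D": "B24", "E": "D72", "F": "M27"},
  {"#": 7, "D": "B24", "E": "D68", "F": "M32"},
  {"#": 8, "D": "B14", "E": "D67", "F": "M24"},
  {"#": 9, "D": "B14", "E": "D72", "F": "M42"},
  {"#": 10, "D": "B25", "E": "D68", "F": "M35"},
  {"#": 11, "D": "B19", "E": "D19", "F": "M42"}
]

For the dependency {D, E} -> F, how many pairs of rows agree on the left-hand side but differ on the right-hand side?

(D=B14, E=D67): violating pairs (4,8) — 1 pair.

1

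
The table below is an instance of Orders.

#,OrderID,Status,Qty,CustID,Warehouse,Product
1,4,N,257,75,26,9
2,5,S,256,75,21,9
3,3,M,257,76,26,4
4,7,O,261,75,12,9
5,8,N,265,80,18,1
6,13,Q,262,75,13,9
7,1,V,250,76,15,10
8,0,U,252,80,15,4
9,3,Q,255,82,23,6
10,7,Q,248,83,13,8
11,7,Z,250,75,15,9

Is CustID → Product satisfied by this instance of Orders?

No

CustID=75: rows 1, 2, 4, 6, 11 → Product = 9, 9, 9, 9, 9 ✓
CustID=76: rows 3, 7 → Product takes values {4, 10} — violation
CustID=80: rows 5, 8 → Product takes values {1, 4} — violation
CustID=82: row 9 → Product = 6 ✓
CustID=83: row 10 → Product = 8 ✓
Two rows agree on CustID but differ on Product, so CustID → Product does not hold.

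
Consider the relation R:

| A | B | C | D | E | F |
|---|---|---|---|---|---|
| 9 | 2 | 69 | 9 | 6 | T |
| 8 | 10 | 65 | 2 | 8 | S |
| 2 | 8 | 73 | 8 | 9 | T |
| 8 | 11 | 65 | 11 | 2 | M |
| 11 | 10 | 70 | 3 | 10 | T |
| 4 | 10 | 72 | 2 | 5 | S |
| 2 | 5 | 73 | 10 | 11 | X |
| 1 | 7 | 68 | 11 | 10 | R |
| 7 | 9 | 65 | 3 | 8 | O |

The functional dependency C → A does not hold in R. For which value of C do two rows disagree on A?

C=69: 1 row → A = 9 ✓
C=65: 3 rows → A takes values {8, 7} — violation
C=73: 2 rows → A = 2, 2 ✓
C=70: 1 row → A = 11 ✓
C=72: 1 row → A = 4 ✓
C=68: 1 row → A = 1 ✓
The only C value with inconsistent A is C=65.

65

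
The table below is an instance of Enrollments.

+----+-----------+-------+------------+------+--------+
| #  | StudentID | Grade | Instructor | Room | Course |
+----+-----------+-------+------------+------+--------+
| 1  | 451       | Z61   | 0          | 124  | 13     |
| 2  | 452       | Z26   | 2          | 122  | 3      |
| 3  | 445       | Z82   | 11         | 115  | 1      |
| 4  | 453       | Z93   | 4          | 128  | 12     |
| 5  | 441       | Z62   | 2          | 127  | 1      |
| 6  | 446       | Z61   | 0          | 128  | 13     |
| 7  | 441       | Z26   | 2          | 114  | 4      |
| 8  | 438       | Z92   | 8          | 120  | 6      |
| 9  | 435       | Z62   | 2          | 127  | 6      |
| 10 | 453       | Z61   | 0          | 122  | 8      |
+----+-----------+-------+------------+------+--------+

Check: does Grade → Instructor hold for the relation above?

Yes

Grade=Z61: rows 1, 6, 10 → Instructor = 0, 0, 0 ✓
Grade=Z26: rows 2, 7 → Instructor = 2, 2 ✓
Grade=Z82: row 3 → Instructor = 11 ✓
Grade=Z93: row 4 → Instructor = 4 ✓
Grade=Z62: rows 5, 9 → Instructor = 2, 2 ✓
Grade=Z92: row 8 → Instructor = 8 ✓
Every Grade value is associated with a single Instructor value, so Grade → Instructor holds.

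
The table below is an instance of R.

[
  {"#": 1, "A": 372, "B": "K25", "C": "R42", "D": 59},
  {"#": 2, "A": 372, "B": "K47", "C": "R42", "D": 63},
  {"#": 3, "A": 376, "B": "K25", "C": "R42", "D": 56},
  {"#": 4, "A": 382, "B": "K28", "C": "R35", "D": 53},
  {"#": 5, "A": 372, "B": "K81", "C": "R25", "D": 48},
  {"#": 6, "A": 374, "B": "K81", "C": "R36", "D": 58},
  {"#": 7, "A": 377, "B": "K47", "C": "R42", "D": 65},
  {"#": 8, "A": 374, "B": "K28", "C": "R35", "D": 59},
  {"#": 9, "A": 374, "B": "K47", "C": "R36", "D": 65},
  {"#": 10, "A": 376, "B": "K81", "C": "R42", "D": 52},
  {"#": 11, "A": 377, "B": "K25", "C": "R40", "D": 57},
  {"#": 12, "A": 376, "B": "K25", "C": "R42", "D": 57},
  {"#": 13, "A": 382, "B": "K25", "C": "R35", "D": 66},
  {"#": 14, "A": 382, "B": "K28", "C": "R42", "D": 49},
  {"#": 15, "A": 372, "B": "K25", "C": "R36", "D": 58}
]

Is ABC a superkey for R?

Rows 3 and 12 have the same ABC value (A=376, B=K25, C=R42) but are distinct tuples, so ABC does not determine every attribute — not a superkey.

No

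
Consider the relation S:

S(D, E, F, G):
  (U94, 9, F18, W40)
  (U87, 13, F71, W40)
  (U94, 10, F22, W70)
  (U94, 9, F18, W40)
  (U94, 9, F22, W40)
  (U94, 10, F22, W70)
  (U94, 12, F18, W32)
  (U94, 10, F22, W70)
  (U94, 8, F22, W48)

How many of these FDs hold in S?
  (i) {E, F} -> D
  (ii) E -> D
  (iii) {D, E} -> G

(i) {E, F} -> D: every LHS value maps to a single RHS value — holds.
(ii) E -> D: every LHS value maps to a single RHS value — holds.
(iii) {D, E} -> G: every LHS value maps to a single RHS value — holds.
3 of the 3 dependencies hold.

3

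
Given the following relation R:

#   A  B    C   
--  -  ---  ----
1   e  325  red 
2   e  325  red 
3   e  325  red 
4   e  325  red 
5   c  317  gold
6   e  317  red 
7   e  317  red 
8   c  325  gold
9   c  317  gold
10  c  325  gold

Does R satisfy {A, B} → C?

(A=e, B=325): rows 1, 2, 3, 4 → C = red, red, red, red ✓
(A=c, B=317): rows 5, 9 → C = gold, gold ✓
(A=e, B=317): rows 6, 7 → C = red, red ✓
(A=c, B=325): rows 8, 10 → C = gold, gold ✓
Every {A, B} value is associated with a single C value, so {A, B} → C holds.

Yes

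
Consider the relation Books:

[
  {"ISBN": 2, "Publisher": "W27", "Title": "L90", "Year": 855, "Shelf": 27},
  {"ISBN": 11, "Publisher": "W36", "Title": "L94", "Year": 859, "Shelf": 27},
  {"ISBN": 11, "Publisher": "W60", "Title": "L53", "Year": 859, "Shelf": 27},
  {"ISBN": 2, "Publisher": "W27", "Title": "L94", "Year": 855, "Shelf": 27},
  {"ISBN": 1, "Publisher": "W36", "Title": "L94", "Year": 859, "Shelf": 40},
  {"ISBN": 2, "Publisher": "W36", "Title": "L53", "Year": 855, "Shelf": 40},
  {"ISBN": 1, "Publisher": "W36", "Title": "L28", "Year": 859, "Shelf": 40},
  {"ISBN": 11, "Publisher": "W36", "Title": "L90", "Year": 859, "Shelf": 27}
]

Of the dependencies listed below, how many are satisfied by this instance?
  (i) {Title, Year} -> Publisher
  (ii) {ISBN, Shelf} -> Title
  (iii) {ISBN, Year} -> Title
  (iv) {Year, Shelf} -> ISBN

2

(i) {Title, Year} -> Publisher: every LHS value maps to a single RHS value — holds.
(ii) {ISBN, Shelf} -> Title: (ISBN=2, Shelf=27): 2 rows → Title takes values {L90, L94} — violation; (ISBN=11, Shelf=27): 3 rows → Title takes values {L94, L53, L90} — violation; (ISBN=1, Shelf=40): 2 rows → Title takes values {L94, L28} — violation — fails.
(iii) {ISBN, Year} -> Title: (ISBN=2, Year=855): 3 rows → Title takes values {L90, L94, L53} — violation; (ISBN=11, Year=859): 3 rows → Title takes values {L94, L53, L90} — violation; (ISBN=1, Year=859): 2 rows → Title takes values {L94, L28} — violation — fails.
(iv) {Year, Shelf} -> ISBN: every LHS value maps to a single RHS value — holds.
2 of the 4 dependencies hold.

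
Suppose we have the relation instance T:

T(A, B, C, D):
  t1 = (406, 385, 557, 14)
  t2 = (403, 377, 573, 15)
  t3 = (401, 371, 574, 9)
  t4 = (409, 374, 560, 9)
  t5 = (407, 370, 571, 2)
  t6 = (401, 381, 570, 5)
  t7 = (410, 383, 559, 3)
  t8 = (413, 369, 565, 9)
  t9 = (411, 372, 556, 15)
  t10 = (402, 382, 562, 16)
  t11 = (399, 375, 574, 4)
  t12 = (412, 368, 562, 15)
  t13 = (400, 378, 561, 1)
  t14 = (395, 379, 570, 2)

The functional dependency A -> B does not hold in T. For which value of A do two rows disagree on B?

401

A=406: row 1 → B = 385 ✓
A=403: row 2 → B = 377 ✓
A=401: rows 3, 6 → B takes values {371, 381} — violation
A=409: row 4 → B = 374 ✓
A=407: row 5 → B = 370 ✓
A=410: row 7 → B = 383 ✓
A=413: row 8 → B = 369 ✓
A=411: row 9 → B = 372 ✓
A=402: row 10 → B = 382 ✓
A=399: row 11 → B = 375 ✓
A=412: row 12 → B = 368 ✓
A=400: row 13 → B = 378 ✓
A=395: row 14 → B = 379 ✓
The only A value with inconsistent B is A=401.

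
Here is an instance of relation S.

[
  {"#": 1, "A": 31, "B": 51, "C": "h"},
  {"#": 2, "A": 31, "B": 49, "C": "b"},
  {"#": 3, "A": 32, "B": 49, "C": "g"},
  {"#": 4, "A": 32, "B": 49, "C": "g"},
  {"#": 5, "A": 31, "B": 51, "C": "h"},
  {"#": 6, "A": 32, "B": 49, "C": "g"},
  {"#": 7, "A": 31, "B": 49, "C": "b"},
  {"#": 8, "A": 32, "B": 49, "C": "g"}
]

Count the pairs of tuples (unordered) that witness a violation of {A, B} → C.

(A=31, B=51): all 2 rows agree on C — 0 pairs.
(A=31, B=49): all 2 rows agree on C — 0 pairs.
(A=32, B=49): all 4 rows agree on C — 0 pairs.

0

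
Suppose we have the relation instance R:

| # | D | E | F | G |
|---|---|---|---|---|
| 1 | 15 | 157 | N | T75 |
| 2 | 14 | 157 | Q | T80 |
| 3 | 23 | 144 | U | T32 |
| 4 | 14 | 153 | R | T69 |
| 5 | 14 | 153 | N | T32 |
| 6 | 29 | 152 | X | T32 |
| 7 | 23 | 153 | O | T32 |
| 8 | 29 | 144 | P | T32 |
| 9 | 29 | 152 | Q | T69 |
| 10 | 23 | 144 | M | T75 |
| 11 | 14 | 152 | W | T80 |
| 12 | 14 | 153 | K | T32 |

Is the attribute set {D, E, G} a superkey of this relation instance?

No

Rows 5 and 12 have the same {D, E, G} value (D=14, E=153, G=T32) but are distinct tuples, so {D, E, G} does not determine every attribute — not a superkey.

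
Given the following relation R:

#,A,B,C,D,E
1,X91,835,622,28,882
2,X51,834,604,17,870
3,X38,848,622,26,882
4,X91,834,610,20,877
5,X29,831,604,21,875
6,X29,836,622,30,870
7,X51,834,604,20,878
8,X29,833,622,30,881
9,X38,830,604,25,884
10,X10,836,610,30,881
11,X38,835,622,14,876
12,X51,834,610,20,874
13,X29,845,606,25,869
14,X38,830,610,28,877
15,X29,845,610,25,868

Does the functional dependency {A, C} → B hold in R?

(A=X91, C=622): row 1 → B = 835 ✓
(A=X51, C=604): rows 2, 7 → B = 834, 834 ✓
(A=X38, C=622): rows 3, 11 → B takes values {848, 835} — violation
(A=X91, C=610): row 4 → B = 834 ✓
(A=X29, C=604): row 5 → B = 831 ✓
(A=X29, C=622): rows 6, 8 → B takes values {836, 833} — violation
(A=X38, C=604): row 9 → B = 830 ✓
(A=X10, C=610): row 10 → B = 836 ✓
(A=X51, C=610): row 12 → B = 834 ✓
(A=X29, C=606): row 13 → B = 845 ✓
(A=X38, C=610): row 14 → B = 830 ✓
(A=X29, C=610): row 15 → B = 845 ✓
Two rows agree on {A, C} but differ on B, so {A, C} → B does not hold.

No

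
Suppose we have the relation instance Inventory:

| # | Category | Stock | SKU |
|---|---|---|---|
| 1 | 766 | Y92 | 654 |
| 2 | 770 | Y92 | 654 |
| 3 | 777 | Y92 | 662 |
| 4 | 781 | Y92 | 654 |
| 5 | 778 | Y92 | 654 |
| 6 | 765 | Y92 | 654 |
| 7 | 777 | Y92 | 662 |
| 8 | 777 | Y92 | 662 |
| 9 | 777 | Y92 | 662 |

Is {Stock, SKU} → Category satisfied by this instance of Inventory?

No

(Stock=Y92, SKU=654): rows 1, 2, 4, 5, 6 → Category takes values {766, 770, 781, 778, 765} — violation
(Stock=Y92, SKU=662): rows 3, 7, 8, 9 → Category = 777, 777, 777, 777 ✓
Two rows agree on {Stock, SKU} but differ on Category, so {Stock, SKU} → Category does not hold.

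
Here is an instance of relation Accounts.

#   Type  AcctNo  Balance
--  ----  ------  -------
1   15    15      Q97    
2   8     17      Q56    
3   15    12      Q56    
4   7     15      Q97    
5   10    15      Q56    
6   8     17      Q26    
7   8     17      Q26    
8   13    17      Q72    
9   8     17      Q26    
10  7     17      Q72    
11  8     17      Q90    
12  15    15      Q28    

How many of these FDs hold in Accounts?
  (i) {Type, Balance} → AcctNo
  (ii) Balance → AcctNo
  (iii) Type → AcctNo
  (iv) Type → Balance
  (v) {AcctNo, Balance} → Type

(i) {Type, Balance} → AcctNo: every LHS value maps to a single RHS value — holds.
(ii) Balance → AcctNo: Balance=Q56: rows 2, 3, 5 → AcctNo takes values {17, 12, 15} — violation — fails.
(iii) Type → AcctNo: Type=15: rows 1, 3, 12 → AcctNo takes values {15, 12} — violation; Type=7: rows 4, 10 → AcctNo takes values {15, 17} — violation — fails.
(iv) Type → Balance: Type=15: rows 1, 3, 12 → Balance takes values {Q97, Q56, Q28} — violation; Type=8: rows 2, 6, 7, 9, 11 → Balance takes values {Q56, Q26, Q90} — violation; Type=7: rows 4, 10 → Balance takes values {Q97, Q72} — violation — fails.
(v) {AcctNo, Balance} → Type: (AcctNo=15, Balance=Q97): rows 1, 4 → Type takes values {15, 7} — violation; (AcctNo=17, Balance=Q72): rows 8, 10 → Type takes values {13, 7} — violation — fails.
1 of the 5 dependencies holds.

1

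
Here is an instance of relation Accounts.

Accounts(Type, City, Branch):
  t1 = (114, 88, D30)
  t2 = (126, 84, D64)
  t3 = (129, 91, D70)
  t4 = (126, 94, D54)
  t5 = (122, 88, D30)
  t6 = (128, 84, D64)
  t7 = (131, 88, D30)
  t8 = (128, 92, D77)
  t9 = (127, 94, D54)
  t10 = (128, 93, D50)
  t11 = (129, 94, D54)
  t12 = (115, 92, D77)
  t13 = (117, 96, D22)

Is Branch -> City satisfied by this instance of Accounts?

Yes

Branch=D30: rows 1, 5, 7 → City = 88, 88, 88 ✓
Branch=D64: rows 2, 6 → City = 84, 84 ✓
Branch=D70: row 3 → City = 91 ✓
Branch=D54: rows 4, 9, 11 → City = 94, 94, 94 ✓
Branch=D77: rows 8, 12 → City = 92, 92 ✓
Branch=D50: row 10 → City = 93 ✓
Branch=D22: row 13 → City = 96 ✓
Every Branch value is associated with a single City value, so Branch -> City holds.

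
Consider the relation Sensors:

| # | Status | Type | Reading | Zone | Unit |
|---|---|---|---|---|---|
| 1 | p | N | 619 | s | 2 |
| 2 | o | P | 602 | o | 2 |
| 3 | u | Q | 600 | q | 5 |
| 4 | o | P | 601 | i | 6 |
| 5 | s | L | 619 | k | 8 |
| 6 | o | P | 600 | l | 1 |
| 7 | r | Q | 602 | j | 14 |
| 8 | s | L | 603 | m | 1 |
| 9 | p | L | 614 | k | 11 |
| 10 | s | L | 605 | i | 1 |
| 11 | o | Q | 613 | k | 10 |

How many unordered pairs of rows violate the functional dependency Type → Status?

6

Type=P: all 3 rows agree on Status — 0 pairs.
Type=Q: violating pairs (3,7), (3,11), (7,11) — 3 pairs.
Type=L: violating pairs (5,9), (8,9), (9,10) — 3 pairs.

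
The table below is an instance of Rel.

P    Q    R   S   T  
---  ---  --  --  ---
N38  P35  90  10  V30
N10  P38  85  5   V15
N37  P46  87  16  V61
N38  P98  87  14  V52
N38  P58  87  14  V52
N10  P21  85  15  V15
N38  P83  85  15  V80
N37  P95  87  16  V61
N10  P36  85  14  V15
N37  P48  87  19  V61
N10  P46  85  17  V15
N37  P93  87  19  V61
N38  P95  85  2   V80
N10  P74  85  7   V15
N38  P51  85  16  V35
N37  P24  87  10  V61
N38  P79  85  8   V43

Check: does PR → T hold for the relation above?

(P=N38, R=90): 1 row → T = V30 ✓
(P=N10, R=85): 5 rows → T = V15, V15, V15, V15, V15 ✓
(P=N37, R=87): 5 rows → T = V61, V61, V61, V61, V61 ✓
(P=N38, R=87): 2 rows → T = V52, V52 ✓
(P=N38, R=85): 4 rows → T takes values {V80, V35, V43} — violation
Two rows agree on PR but differ on T, so PR → T does not hold.

No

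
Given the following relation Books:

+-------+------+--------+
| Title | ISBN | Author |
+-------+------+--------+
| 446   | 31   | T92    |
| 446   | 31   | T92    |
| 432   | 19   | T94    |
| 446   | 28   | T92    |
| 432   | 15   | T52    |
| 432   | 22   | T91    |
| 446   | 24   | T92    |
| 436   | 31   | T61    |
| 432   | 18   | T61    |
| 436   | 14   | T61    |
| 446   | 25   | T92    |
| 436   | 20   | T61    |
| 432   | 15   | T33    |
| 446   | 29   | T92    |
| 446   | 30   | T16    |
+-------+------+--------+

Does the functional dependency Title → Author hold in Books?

No

Title=446: 7 rows → Author takes values {T92, T16} — violation
Title=432: 5 rows → Author takes values {T94, T52, T91, T61, T33} — violation
Title=436: 3 rows → Author = T61, T61, T61 ✓
Two rows agree on Title but differ on Author, so Title → Author does not hold.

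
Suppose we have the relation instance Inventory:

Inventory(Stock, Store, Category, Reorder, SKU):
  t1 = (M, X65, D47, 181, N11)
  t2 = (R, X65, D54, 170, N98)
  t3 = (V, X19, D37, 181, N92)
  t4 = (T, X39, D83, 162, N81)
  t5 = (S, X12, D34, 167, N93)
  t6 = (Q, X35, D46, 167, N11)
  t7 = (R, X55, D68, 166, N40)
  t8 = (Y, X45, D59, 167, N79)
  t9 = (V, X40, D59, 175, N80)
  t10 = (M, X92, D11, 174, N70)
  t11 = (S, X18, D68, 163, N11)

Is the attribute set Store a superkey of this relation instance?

Rows 1 and 2 have the same Store value Store=X65 but are distinct tuples, so Store does not determine every attribute — not a superkey.

No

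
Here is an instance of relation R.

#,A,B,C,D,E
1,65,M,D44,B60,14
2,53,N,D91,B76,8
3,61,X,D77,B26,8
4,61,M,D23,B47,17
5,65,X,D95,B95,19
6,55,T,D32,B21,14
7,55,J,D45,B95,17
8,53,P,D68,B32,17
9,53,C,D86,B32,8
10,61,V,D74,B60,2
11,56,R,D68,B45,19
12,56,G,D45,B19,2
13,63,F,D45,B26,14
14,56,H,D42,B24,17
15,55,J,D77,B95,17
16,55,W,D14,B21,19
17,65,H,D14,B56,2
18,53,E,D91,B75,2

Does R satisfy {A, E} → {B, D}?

(A=65, E=14): row 1 → {B,D} = (M, B60) ✓
(A=53, E=8): rows 2, 9 → {B,D} takes values {(N, B76), (C, B32)} — violation
(A=61, E=8): row 3 → {B,D} = (X, B26) ✓
(A=61, E=17): row 4 → {B,D} = (M, B47) ✓
(A=65, E=19): row 5 → {B,D} = (X, B95) ✓
(A=55, E=14): row 6 → {B,D} = (T, B21) ✓
(A=55, E=17): rows 7, 15 → {B,D} = (J, B95), (J, B95) ✓
(A=53, E=17): row 8 → {B,D} = (P, B32) ✓
(A=61, E=2): row 10 → {B,D} = (V, B60) ✓
(A=56, E=19): row 11 → {B,D} = (R, B45) ✓
(A=56, E=2): row 12 → {B,D} = (G, B19) ✓
(A=63, E=14): row 13 → {B,D} = (F, B26) ✓
(A=56, E=17): row 14 → {B,D} = (H, B24) ✓
(A=55, E=19): row 16 → {B,D} = (W, B21) ✓
(A=65, E=2): row 17 → {B,D} = (H, B56) ✓
(A=53, E=2): row 18 → {B,D} = (E, B75) ✓
Two rows agree on {A, E} but differ on {B, D}, so {A, E} → {B, D} does not hold.

No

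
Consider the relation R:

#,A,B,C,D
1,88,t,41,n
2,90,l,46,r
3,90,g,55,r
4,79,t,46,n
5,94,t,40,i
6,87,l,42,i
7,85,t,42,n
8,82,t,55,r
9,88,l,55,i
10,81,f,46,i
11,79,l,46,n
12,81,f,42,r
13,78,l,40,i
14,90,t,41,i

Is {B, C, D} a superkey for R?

Yes

All 14 rows have distinct {B, C, D} values, so {B, C, D} → (all attributes) holds and {B, C, D} is a superkey.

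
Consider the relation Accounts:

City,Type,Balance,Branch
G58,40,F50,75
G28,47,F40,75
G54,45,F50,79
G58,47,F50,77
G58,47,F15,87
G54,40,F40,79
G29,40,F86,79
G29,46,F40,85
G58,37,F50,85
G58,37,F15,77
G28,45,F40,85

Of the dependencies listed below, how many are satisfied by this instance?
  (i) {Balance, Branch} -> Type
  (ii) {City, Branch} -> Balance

(i) {Balance, Branch} -> Type: (Balance=F40, Branch=85): 2 rows → Type takes values {46, 45} — violation — fails.
(ii) {City, Branch} -> Balance: (City=G54, Branch=79): 2 rows → Balance takes values {F50, F40} — violation; (City=G58, Branch=77): 2 rows → Balance takes values {F50, F15} — violation — fails.
None of the 2 dependencies hold.

0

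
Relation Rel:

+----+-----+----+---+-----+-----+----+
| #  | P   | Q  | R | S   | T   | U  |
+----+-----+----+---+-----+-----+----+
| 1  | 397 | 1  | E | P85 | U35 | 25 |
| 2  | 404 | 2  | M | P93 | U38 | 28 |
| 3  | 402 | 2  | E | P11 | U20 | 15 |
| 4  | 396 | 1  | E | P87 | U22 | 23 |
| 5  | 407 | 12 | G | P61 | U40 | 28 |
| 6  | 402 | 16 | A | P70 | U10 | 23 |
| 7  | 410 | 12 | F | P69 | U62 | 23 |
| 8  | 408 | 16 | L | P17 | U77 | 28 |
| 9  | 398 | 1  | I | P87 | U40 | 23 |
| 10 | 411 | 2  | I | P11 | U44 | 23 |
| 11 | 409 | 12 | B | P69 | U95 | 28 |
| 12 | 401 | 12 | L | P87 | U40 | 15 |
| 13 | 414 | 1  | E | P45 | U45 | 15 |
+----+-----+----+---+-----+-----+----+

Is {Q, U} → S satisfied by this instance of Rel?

No

(Q=1, U=25): row 1 → S = P85 ✓
(Q=2, U=28): row 2 → S = P93 ✓
(Q=2, U=15): row 3 → S = P11 ✓
(Q=1, U=23): rows 4, 9 → S = P87, P87 ✓
(Q=12, U=28): rows 5, 11 → S takes values {P61, P69} — violation
(Q=16, U=23): row 6 → S = P70 ✓
(Q=12, U=23): row 7 → S = P69 ✓
(Q=16, U=28): row 8 → S = P17 ✓
(Q=2, U=23): row 10 → S = P11 ✓
(Q=12, U=15): row 12 → S = P87 ✓
(Q=1, U=15): row 13 → S = P45 ✓
Two rows agree on {Q, U} but differ on S, so {Q, U} → S does not hold.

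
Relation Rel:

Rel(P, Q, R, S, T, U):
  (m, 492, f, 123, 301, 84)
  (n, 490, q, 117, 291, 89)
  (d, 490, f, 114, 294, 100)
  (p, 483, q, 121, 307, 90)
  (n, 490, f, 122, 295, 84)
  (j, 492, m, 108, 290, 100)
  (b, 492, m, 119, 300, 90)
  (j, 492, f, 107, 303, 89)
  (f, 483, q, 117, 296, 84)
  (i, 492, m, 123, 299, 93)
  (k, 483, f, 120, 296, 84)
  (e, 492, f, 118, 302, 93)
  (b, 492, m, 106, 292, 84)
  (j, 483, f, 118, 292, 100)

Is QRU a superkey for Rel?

All 14 rows have distinct QRU values, so QRU → (all attributes) holds and QRU is a superkey.

Yes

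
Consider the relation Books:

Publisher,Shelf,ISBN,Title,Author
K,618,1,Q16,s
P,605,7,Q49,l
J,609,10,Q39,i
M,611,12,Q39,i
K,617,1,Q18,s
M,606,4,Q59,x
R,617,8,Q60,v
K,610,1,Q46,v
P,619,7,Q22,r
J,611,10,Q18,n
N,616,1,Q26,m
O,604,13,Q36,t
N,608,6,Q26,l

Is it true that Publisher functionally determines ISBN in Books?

No

Publisher=K: 3 rows → ISBN = 1, 1, 1 ✓
Publisher=P: 2 rows → ISBN = 7, 7 ✓
Publisher=J: 2 rows → ISBN = 10, 10 ✓
Publisher=M: 2 rows → ISBN takes values {12, 4} — violation
Publisher=R: 1 row → ISBN = 8 ✓
Publisher=N: 2 rows → ISBN takes values {1, 6} — violation
Publisher=O: 1 row → ISBN = 13 ✓
Two rows agree on Publisher but differ on ISBN, so Publisher -> ISBN does not hold.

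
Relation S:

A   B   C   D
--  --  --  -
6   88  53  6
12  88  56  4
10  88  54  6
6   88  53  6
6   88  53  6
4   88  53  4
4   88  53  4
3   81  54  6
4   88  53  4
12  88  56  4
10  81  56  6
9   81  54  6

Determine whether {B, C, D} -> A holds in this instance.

(B=88, C=53, D=6): 3 rows → A = 6, 6, 6 ✓
(B=88, C=56, D=4): 2 rows → A = 12, 12 ✓
(B=88, C=54, D=6): 1 row → A = 10 ✓
(B=88, C=53, D=4): 3 rows → A = 4, 4, 4 ✓
(B=81, C=54, D=6): 2 rows → A takes values {3, 9} — violation
(B=81, C=56, D=6): 1 row → A = 10 ✓
Two rows agree on {B, C, D} but differ on A, so {B, C, D} -> A does not hold.

No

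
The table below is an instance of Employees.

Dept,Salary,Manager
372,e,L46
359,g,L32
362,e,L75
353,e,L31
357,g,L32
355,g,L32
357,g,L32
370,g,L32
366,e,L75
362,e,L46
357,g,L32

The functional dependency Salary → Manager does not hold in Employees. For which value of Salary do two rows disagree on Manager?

Salary=e: 5 rows → Manager takes values {L46, L75, L31} — violation
Salary=g: 6 rows → Manager = L32, L32, L32, L32, L32, L32 ✓
The only Salary value with inconsistent Manager is Salary=e.

e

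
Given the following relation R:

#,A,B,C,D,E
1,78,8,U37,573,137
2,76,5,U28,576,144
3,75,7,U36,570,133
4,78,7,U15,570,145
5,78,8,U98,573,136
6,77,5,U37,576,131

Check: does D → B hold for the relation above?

Yes

D=573: rows 1, 5 → B = 8, 8 ✓
D=576: rows 2, 6 → B = 5, 5 ✓
D=570: rows 3, 4 → B = 7, 7 ✓
Every D value is associated with a single B value, so D → B holds.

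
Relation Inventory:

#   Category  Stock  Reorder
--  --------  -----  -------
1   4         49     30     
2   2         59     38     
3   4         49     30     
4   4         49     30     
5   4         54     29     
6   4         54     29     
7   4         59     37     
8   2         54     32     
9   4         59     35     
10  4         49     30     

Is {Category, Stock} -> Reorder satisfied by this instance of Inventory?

(Category=4, Stock=49): rows 1, 3, 4, 10 → Reorder = 30, 30, 30, 30 ✓
(Category=2, Stock=59): row 2 → Reorder = 38 ✓
(Category=4, Stock=54): rows 5, 6 → Reorder = 29, 29 ✓
(Category=4, Stock=59): rows 7, 9 → Reorder takes values {37, 35} — violation
(Category=2, Stock=54): row 8 → Reorder = 32 ✓
Two rows agree on {Category, Stock} but differ on Reorder, so {Category, Stock} -> Reorder does not hold.

No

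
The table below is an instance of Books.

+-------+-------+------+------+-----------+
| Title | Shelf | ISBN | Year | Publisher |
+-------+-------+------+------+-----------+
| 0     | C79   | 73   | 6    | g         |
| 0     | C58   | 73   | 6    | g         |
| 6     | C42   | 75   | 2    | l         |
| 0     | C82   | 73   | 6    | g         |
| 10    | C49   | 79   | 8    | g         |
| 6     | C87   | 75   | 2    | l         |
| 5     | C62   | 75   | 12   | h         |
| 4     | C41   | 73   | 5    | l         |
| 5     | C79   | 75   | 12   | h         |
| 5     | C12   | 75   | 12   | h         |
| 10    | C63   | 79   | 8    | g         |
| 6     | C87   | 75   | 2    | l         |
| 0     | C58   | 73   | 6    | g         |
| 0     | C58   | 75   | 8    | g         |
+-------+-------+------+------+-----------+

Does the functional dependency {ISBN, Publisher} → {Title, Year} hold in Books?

Yes

(ISBN=73, Publisher=g): 4 rows → {Title,Year} = (0, 6), (0, 6), (0, 6), (0, 6) ✓
(ISBN=75, Publisher=l): 3 rows → {Title,Year} = (6, 2), (6, 2), (6, 2) ✓
(ISBN=79, Publisher=g): 2 rows → {Title,Year} = (10, 8), (10, 8) ✓
(ISBN=75, Publisher=h): 3 rows → {Title,Year} = (5, 12), (5, 12), (5, 12) ✓
(ISBN=73, Publisher=l): 1 row → {Title,Year} = (4, 5) ✓
(ISBN=75, Publisher=g): 1 row → {Title,Year} = (0, 8) ✓
Every {ISBN, Publisher} value is associated with a single {Title, Year} value, so {ISBN, Publisher} → {Title, Year} holds.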